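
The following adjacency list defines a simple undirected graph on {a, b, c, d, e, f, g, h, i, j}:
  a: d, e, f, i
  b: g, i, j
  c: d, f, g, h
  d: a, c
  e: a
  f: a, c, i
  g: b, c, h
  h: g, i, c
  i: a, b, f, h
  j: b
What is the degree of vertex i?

4

Neighbors of i: a, b, f, h.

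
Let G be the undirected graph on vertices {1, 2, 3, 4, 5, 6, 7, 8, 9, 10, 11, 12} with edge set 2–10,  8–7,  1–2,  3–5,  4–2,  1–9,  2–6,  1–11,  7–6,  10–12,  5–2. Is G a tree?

Yes

|V| = 12, |E| = 11.
Connected and |E| = |V| - 1, which characterizes a tree.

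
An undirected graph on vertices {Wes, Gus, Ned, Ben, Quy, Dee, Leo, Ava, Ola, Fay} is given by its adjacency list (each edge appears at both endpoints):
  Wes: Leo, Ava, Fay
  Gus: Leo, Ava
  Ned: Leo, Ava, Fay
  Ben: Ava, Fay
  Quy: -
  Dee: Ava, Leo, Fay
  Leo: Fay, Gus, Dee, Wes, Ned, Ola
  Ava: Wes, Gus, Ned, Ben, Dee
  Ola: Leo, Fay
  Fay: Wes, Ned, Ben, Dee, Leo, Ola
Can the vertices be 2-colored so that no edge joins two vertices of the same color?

The cycle Ola-Leo-Fay-Ola has length 3, which is odd, so the graph is not bipartite.

No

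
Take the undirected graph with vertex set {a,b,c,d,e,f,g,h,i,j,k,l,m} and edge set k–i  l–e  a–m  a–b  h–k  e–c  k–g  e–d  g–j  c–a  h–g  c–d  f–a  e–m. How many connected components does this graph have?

Component: {g, h, i, j, k}
Component: {a, b, c, d, e, f, l, m}

2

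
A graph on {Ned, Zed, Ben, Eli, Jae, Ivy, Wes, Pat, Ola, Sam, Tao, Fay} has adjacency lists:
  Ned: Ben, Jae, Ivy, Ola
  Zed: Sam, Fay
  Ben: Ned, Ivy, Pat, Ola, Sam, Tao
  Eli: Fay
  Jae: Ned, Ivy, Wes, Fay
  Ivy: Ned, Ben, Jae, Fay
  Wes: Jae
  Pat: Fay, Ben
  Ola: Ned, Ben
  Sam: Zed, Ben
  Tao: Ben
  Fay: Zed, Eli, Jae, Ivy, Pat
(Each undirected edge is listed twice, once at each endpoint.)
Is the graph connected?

Starting from Ned and exploring outward reaches every vertex (Ned, Ola, Ivy, Ben, Jae, Fay, Sam, Tao, Pat, Wes, Eli, Zed); the graph is connected.

Yes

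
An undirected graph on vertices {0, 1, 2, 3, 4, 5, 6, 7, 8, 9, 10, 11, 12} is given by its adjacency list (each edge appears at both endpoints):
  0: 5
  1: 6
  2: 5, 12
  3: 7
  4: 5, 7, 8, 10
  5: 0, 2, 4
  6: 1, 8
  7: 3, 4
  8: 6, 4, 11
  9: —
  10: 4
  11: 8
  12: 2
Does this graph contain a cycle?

No

The graph has 13 vertices, 11 edges, and 2 connected components.
A forest on 13 vertices with 2 components has exactly 11 edges, which matches — so no cycle.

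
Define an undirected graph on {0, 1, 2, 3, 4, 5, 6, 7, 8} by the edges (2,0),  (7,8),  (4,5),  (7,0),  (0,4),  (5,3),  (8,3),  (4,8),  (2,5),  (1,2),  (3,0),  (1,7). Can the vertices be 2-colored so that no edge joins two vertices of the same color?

Yes

Color {2, 3, 4, 6, 7} black and {0, 1, 5, 8} white. No edge joins two same-colored vertices, so the graph is bipartite.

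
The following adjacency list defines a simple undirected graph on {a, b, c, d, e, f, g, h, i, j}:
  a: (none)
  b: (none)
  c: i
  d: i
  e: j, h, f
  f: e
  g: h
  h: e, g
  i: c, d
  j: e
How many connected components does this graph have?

Component: {a}
Component: {b}
Component: {c, d, i}
Component: {e, f, g, h, j}

4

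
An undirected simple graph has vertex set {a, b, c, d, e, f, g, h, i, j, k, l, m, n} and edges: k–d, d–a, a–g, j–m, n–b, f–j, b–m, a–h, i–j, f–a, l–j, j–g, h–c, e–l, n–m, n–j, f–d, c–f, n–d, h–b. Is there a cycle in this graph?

Yes

|V| = 14, |E| = 20, number of components = 1.
One cycle is f-d-n-b-h-c-f.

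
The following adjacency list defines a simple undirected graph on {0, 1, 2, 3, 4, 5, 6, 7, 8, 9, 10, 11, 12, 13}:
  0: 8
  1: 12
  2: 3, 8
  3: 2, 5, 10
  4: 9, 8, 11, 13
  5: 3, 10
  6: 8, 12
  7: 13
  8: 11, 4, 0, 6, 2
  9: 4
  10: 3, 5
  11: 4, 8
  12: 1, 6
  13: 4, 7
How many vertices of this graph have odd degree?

Degrees: 0:1, 1:1, 2:2, 3:3, 4:4, 5:2, 6:2, 7:1, 8:5, 9:1, 10:2, 11:2, 12:2, 13:2
Odd-degree vertices: 0, 1, 3, 7, 8, 9.

6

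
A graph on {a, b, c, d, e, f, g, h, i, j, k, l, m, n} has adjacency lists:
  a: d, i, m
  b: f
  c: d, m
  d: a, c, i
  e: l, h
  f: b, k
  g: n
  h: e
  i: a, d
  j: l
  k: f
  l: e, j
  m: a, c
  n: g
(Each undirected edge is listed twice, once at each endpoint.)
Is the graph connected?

No

Component: {g, n}
Component: {b, f, k}
Component: {e, h, j, l}
Component: {a, c, d, i, m}
There are 4 separate components, so the graph is not connected.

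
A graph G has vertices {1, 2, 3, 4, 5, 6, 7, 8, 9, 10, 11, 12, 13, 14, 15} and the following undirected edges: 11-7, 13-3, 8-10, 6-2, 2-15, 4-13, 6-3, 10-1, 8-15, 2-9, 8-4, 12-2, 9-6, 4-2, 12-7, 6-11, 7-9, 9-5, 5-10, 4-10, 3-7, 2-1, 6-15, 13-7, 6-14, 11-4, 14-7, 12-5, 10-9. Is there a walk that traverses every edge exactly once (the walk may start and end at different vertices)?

No

Degrees: 1:2, 2:6, 3:3, 4:5, 5:3, 6:6, 7:6, 8:3, 9:5, 10:5, 11:3, 12:3, 13:3, 14:2, 15:3
Odd-degree vertices: 3, 4, 5, 8, 9, 10, 11, 12, 13, 15 (10 total).
An Eulerian trail requires 0 or 2 odd-degree vertices; here there are 10.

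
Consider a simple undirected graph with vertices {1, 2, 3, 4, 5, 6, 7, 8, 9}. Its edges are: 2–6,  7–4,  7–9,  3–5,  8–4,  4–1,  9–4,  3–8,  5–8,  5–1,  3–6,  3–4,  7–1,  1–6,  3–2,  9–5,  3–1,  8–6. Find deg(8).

4

Neighbors of 8: 3, 4, 5, 6.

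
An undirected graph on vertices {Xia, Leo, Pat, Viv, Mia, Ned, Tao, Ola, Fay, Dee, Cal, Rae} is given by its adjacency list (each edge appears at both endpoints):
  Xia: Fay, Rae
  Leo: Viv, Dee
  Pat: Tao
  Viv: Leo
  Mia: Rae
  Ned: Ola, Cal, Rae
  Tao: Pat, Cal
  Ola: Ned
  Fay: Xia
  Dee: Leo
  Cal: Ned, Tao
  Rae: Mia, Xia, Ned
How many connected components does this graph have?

Component: {Leo, Viv, Dee}
Component: {Xia, Pat, Mia, Ned, Tao, Ola, Fay, Cal, Rae}

2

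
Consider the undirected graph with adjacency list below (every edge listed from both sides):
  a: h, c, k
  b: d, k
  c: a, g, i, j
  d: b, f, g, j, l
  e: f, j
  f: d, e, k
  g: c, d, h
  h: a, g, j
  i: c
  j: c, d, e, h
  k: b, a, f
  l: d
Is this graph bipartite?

Yes

A valid 2-coloring puts {c, d, e, h, k} on one side and {a, b, f, g, i, j, l} on the other; every edge crosses between the two sides.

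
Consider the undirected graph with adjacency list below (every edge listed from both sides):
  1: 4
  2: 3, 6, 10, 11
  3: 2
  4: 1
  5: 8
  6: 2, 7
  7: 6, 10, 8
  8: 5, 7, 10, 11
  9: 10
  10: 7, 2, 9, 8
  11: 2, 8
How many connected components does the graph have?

Component: {1, 4}
Component: {2, 3, 5, 6, 7, 8, 9, 10, 11}

2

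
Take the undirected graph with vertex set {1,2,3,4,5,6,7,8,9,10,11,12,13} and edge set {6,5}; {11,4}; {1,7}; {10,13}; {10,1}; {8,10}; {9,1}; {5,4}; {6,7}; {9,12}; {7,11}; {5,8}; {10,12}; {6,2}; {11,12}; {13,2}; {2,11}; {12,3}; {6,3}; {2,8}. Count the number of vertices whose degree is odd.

Degrees: 1:3, 2:4, 3:2, 4:2, 5:3, 6:4, 7:3, 8:3, 9:2, 10:4, 11:4, 12:4, 13:2
Odd-degree vertices: 1, 5, 7, 8.

4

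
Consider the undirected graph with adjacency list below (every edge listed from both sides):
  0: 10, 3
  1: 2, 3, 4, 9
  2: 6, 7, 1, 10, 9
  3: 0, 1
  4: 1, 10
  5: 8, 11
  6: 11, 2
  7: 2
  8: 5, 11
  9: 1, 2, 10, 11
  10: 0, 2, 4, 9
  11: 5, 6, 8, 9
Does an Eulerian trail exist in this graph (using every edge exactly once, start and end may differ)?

Yes

Degrees: 0:2, 1:4, 2:5, 3:2, 4:2, 5:2, 6:2, 7:1, 8:2, 9:4, 10:4, 11:4
Odd-degree vertices: 2, 7 (2 total).
The non-isolated vertices are connected and exactly 2 have odd degree, so an Eulerian trail exists (from 2 to 7).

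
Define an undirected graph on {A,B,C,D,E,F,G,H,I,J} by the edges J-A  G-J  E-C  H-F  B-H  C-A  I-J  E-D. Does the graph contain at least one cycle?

No

The graph has 10 vertices, 8 edges, and 2 connected components.
A forest on 10 vertices with 2 components has exactly 8 edges, which matches — so no cycle.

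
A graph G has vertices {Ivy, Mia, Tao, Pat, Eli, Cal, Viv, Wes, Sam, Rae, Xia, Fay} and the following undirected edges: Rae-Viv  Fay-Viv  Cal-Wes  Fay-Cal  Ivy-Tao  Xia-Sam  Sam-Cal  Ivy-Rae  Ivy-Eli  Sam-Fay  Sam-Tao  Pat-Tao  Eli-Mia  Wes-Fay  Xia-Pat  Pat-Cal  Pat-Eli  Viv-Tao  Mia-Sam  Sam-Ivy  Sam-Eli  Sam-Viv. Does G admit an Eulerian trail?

Degrees: Ivy:4, Mia:2, Tao:4, Pat:4, Eli:4, Cal:4, Viv:4, Wes:2, Sam:8, Rae:2, Xia:2, Fay:4
Odd-degree vertices: none (0 total).
With 0 odd-degree vertices and all edges in one connected piece, an Eulerian trail exists.

Yes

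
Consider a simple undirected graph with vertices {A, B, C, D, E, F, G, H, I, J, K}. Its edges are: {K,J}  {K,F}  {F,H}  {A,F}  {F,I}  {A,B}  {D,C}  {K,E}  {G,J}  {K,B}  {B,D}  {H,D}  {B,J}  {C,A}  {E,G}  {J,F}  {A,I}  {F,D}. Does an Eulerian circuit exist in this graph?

Yes

Degrees: A:4, B:4, C:2, D:4, E:2, F:6, G:2, H:2, I:2, J:4, K:4
Every vertex has even degree and the edges form a single connected piece, so an Eulerian circuit exists.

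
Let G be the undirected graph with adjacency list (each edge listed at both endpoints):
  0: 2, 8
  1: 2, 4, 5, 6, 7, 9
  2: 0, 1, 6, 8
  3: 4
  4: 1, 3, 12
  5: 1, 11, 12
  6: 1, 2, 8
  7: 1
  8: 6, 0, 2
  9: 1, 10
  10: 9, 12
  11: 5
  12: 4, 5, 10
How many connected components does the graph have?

Component: {0, 1, 2, 3, 4, 5, 6, 7, 8, 9, 10, 11, 12}

1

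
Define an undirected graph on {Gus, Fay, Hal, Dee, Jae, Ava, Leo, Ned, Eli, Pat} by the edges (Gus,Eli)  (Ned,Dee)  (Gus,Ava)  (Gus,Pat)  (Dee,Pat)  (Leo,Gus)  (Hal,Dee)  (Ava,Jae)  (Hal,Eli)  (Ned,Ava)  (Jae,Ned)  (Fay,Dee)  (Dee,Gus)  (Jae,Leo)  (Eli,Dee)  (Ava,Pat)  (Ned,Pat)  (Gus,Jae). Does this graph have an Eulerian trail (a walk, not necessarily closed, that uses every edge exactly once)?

Degrees: Gus:6, Fay:1, Hal:2, Dee:6, Jae:4, Ava:4, Leo:2, Ned:4, Eli:3, Pat:4
Odd-degree vertices: Fay, Eli (2 total).
With 2 odd-degree vertices and all edges in one connected piece, an Eulerian trail exists (from Fay to Eli).

Yes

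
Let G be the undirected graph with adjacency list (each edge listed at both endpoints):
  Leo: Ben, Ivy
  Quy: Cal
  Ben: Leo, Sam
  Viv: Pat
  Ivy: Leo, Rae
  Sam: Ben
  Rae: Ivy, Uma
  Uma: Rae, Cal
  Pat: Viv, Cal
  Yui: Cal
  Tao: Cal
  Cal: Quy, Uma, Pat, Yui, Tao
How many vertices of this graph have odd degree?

6

Degrees: Leo:2, Quy:1, Ben:2, Viv:1, Ivy:2, Sam:1, Rae:2, Uma:2, Pat:2, Yui:1, Tao:1, Cal:5
Odd-degree vertices: Quy, Viv, Sam, Yui, Tao, Cal.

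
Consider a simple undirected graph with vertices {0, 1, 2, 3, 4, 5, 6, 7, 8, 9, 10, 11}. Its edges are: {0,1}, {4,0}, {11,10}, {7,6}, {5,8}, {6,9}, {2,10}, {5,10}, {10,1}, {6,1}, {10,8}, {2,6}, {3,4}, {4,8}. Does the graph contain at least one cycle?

The graph has 12 vertices, 14 edges, and 1 connected component.
Since 14 > 12 - 1, a cycle must exist; for instance 10-1-6-2-10.

Yes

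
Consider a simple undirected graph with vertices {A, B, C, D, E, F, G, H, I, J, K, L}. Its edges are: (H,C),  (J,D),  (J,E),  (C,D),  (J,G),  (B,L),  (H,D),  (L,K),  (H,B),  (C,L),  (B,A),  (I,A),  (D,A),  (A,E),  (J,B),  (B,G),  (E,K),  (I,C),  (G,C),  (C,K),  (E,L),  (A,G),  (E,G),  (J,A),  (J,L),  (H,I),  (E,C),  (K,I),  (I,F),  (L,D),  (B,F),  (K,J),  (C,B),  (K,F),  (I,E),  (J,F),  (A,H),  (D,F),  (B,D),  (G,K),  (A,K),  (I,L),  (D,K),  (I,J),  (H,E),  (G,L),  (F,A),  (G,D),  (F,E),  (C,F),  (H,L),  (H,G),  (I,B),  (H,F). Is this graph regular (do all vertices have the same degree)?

Yes

Degrees: A:9, B:9, C:9, D:9, E:9, F:9, G:9, H:9, I:9, J:9, K:9, L:9
Every vertex has degree 9, so the graph is 9-regular.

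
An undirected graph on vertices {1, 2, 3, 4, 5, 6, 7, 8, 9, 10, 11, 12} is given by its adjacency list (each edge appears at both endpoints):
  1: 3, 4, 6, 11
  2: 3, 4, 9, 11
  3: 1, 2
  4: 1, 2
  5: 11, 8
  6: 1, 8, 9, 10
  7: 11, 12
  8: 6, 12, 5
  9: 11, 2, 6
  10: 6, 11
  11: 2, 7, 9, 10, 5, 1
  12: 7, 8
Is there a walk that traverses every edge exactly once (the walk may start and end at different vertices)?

Degrees: 1:4, 2:4, 3:2, 4:2, 5:2, 6:4, 7:2, 8:3, 9:3, 10:2, 11:6, 12:2
Odd-degree vertices: 8, 9 (2 total).
The non-isolated vertices are connected and exactly 2 have odd degree, so an Eulerian trail exists (from 8 to 9).

Yes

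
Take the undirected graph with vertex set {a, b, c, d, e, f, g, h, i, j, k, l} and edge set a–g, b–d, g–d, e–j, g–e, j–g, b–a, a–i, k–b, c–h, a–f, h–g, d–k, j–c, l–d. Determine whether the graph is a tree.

The graph has 12 vertices and 15 edges.
A tree on 12 vertices has exactly 11 edges; this graph has 15, so it contains a cycle and is not a tree.

No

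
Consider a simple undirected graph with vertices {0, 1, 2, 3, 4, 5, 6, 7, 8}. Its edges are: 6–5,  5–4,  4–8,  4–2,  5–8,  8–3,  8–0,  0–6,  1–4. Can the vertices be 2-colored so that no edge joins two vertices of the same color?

No

The cycle 5-4-8-5 has length 3, which is odd, so the graph is not bipartite.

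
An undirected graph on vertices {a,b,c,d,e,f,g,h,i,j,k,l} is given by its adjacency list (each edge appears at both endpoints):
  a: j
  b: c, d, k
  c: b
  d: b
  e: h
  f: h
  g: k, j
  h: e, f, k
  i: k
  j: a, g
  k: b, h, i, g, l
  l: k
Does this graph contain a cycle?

No

|V| = 12, |E| = 11, number of components = 1.
A forest on 12 vertices with 1 component has exactly 11 edges, which matches — so no cycle.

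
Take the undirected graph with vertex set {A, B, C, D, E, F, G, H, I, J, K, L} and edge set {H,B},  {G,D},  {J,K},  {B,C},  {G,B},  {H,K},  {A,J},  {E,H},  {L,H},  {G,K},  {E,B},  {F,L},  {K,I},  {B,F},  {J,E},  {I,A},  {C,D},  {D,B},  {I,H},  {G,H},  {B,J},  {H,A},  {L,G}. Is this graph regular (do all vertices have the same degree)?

Degrees: A:3, B:7, C:2, D:3, E:3, F:2, G:5, H:7, I:3, J:4, K:4, L:3
Vertex C has degree 2 while B has degree 7, so the graph is not regular.

No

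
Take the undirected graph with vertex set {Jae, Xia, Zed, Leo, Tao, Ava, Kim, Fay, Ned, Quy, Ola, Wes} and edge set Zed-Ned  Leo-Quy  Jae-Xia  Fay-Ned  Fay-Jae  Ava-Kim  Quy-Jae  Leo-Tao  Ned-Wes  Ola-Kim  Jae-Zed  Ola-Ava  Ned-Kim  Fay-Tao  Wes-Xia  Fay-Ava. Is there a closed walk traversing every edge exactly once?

No

Degrees: Jae:4, Xia:2, Zed:2, Leo:2, Tao:2, Ava:3, Kim:3, Fay:4, Ned:4, Quy:2, Ola:2, Wes:2
Ava, Kim have odd degree; an Eulerian circuit needs every degree to be even, so none exists.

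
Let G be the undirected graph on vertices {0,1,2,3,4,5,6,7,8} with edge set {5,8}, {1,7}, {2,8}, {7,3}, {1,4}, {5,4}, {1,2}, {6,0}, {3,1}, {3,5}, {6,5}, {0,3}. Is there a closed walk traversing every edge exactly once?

Yes

Degrees: 0:2, 1:4, 2:2, 3:4, 4:2, 5:4, 6:2, 7:2, 8:2
All degrees are even and the non-isolated vertices are connected — an Eulerian circuit exists.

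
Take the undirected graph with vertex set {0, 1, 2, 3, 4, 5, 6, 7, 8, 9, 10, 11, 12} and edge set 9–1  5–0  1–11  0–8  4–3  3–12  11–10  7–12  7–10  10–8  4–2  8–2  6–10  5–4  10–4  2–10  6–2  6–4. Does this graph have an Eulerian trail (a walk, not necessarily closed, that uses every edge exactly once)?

Degrees: 0:2, 1:2, 2:4, 3:2, 4:5, 5:2, 6:3, 7:2, 8:3, 9:1, 10:6, 11:2, 12:2
Odd-degree vertices: 4, 6, 8, 9 (4 total).
With 4 odd-degree vertices (more than two), no single trail can use every edge.

No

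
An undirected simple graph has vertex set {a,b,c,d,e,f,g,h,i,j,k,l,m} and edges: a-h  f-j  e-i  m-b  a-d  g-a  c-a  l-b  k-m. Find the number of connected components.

Component: {e, i}
Component: {f, j}
Component: {b, k, l, m}
Component: {a, c, d, g, h}

4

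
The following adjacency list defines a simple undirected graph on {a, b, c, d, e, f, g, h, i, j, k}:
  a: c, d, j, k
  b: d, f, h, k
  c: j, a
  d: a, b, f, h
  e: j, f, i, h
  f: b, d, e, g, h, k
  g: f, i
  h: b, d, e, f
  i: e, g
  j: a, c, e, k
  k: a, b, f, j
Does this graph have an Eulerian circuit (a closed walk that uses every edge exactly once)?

Yes

Degrees: a:4, b:4, c:2, d:4, e:4, f:6, g:2, h:4, i:2, j:4, k:4
Every vertex has even degree and the edges form a single connected piece, so an Eulerian circuit exists.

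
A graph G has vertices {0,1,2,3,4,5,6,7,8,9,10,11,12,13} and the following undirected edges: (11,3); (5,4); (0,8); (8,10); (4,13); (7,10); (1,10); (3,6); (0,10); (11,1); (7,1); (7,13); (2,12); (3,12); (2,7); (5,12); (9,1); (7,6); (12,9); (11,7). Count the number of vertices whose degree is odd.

2

Degrees: 0:2, 1:4, 2:2, 3:3, 4:2, 5:2, 6:2, 7:6, 8:2, 9:2, 10:4, 11:3, 12:4, 13:2
Odd-degree vertices: 3, 11.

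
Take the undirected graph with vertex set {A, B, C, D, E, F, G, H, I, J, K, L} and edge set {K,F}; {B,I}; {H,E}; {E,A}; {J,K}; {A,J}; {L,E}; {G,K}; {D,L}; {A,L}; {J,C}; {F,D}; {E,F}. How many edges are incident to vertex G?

Neighbors of G: K.

1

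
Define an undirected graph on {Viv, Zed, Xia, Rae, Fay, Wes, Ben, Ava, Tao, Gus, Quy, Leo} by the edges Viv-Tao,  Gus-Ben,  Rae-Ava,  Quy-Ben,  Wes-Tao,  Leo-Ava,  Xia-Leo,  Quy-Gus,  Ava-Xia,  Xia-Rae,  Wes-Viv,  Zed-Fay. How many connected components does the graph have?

4

Component: {Zed, Fay}
Component: {Viv, Wes, Tao}
Component: {Ben, Gus, Quy}
Component: {Xia, Rae, Ava, Leo}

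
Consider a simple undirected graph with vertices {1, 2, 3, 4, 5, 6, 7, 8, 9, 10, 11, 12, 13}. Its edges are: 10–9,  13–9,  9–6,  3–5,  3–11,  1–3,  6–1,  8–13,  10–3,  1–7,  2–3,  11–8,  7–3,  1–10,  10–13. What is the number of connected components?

Component: {4}
Component: {12}
Component: {1, 2, 3, 5, 6, 7, 8, 9, 10, 11, 13}

3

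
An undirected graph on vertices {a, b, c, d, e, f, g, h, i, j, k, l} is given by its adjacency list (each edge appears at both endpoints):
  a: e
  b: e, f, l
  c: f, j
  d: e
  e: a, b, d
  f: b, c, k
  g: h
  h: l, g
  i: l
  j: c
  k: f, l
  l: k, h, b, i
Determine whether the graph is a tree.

No

The graph has 12 vertices and 12 edges.
Connected but with 12 > 11 edges, so it has a cycle and is not a tree.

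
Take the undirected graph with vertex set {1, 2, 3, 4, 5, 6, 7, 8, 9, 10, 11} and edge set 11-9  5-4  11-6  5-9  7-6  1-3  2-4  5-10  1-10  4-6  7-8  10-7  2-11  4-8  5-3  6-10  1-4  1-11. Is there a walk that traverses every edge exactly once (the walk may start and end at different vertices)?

Degrees: 1:4, 2:2, 3:2, 4:5, 5:4, 6:4, 7:3, 8:2, 9:2, 10:4, 11:4
Odd-degree vertices: 4, 7 (2 total).
With 2 odd-degree vertices and all edges in one connected piece, an Eulerian trail exists (from 4 to 7).

Yes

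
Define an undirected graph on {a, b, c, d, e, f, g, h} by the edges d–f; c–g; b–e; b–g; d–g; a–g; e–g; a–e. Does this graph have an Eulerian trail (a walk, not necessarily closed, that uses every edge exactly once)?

Degrees: a:2, b:2, c:1, d:2, e:3, f:1, g:5, h:0
Odd-degree vertices: c, e, f, g (4 total).
With 4 odd-degree vertices (more than two), no single trail can use every edge.

No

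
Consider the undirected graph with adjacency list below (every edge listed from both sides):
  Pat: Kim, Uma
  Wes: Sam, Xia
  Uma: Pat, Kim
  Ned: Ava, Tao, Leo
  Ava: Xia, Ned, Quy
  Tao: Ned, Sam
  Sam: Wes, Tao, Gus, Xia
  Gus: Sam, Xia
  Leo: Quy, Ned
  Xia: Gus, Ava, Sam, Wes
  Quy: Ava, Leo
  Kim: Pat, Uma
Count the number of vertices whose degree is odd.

Degrees: Pat:2, Wes:2, Uma:2, Ned:3, Ava:3, Tao:2, Sam:4, Gus:2, Leo:2, Xia:4, Quy:2, Kim:2
Odd-degree vertices: Ned, Ava.

2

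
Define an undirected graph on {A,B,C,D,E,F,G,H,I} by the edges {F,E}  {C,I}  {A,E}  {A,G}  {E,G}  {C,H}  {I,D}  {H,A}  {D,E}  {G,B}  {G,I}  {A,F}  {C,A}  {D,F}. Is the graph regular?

Degrees: A:5, B:1, C:3, D:3, E:4, F:3, G:4, H:2, I:3
Degrees are not all equal (e.g. deg(B)=1 but deg(A)=5); not regular.

No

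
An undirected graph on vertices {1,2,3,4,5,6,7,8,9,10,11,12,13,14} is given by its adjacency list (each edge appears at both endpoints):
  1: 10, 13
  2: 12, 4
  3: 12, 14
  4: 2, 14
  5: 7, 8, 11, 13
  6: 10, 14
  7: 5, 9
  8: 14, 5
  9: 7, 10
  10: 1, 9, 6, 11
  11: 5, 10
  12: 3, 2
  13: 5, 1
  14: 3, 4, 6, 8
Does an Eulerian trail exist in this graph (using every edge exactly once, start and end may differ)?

Yes

Degrees: 1:2, 2:2, 3:2, 4:2, 5:4, 6:2, 7:2, 8:2, 9:2, 10:4, 11:2, 12:2, 13:2, 14:4
Odd-degree vertices: none (0 total).
The non-isolated vertices are connected and exactly 0 have odd degree, so an Eulerian trail exists.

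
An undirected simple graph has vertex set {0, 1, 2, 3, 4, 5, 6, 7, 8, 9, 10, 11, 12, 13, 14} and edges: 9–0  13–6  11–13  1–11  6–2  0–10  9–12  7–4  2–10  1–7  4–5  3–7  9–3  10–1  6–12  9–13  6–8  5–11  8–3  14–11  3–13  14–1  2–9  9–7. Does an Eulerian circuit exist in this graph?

No

Degrees: 0:2, 1:4, 2:3, 3:4, 4:2, 5:2, 6:4, 7:4, 8:2, 9:6, 10:3, 11:4, 12:2, 13:4, 14:2
Vertices with odd degree: 2, 10. An Eulerian circuit requires all degrees even.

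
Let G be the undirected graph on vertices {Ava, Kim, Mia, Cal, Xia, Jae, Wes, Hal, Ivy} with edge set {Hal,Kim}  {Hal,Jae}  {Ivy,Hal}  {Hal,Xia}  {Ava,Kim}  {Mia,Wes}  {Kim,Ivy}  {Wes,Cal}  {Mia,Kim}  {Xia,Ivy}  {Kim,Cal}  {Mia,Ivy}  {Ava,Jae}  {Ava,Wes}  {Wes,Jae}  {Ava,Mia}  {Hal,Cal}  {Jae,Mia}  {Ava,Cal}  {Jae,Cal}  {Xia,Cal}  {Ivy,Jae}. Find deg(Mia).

5

Neighbors of Mia: Ava, Kim, Jae, Wes, Ivy.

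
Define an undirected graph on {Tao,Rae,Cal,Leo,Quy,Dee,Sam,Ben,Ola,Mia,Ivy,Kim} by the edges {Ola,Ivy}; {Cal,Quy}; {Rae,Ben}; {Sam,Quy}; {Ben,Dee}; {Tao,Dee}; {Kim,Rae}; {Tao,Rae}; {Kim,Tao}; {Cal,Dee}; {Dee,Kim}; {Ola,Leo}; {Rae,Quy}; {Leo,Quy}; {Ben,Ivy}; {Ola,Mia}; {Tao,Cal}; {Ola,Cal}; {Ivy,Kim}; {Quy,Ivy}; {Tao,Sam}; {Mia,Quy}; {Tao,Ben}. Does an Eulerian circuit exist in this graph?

Degrees: Tao:6, Rae:4, Cal:4, Leo:2, Quy:6, Dee:4, Sam:2, Ben:4, Ola:4, Mia:2, Ivy:4, Kim:4
Every vertex has even degree and the edges form a single connected piece, so an Eulerian circuit exists.

Yes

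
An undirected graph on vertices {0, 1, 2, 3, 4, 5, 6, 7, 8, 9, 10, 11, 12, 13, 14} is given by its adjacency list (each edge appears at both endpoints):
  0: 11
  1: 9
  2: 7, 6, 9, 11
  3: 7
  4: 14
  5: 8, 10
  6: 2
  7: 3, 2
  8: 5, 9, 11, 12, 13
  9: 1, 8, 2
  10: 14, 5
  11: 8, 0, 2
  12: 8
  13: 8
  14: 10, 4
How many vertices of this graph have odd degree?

10

Degrees: 0:1, 1:1, 2:4, 3:1, 4:1, 5:2, 6:1, 7:2, 8:5, 9:3, 10:2, 11:3, 12:1, 13:1, 14:2
Odd-degree vertices: 0, 1, 3, 4, 6, 8, 9, 11, 12, 13.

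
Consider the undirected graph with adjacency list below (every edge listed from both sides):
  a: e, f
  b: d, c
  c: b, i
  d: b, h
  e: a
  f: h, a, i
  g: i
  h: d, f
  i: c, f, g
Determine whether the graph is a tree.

No

|V| = 9, |E| = 9.
A tree on 9 vertices has exactly 8 edges; this graph has 9, so it contains a cycle and is not a tree.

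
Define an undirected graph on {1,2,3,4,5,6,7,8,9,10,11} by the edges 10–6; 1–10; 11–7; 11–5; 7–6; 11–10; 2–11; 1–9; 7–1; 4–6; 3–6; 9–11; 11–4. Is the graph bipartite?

Yes

A valid 2-coloring puts {2, 3, 4, 5, 7, 8, 9, 10} on one side and {1, 6, 11} on the other; every edge crosses between the two sides.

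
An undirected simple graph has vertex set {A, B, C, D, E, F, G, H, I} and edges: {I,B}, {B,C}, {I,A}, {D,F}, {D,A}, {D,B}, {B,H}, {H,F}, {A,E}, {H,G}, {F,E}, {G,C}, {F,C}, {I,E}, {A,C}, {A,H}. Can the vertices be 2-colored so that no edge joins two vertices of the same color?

No

A-E-I-A is an odd cycle (length 3), and a bipartite graph can contain only even cycles.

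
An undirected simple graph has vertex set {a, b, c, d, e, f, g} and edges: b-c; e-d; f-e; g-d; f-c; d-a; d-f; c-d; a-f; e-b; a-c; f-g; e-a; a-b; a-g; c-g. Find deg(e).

Neighbors of e: a, b, d, f.

4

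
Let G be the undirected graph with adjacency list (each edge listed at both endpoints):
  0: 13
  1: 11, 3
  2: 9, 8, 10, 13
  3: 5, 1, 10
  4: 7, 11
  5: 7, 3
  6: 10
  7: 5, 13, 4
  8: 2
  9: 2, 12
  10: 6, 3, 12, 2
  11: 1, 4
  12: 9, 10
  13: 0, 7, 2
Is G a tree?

|V| = 14, |E| = 16.
A tree on 14 vertices has exactly 13 edges; this graph has 16, so it contains a cycle and is not a tree.

No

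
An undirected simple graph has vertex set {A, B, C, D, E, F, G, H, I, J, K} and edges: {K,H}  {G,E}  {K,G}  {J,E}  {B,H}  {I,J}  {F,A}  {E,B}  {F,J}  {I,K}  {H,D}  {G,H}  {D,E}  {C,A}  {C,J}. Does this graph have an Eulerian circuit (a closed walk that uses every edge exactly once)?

No

Degrees: A:2, B:2, C:2, D:2, E:4, F:2, G:3, H:4, I:2, J:4, K:3
G, K have odd degree; an Eulerian circuit needs every degree to be even, so none exists.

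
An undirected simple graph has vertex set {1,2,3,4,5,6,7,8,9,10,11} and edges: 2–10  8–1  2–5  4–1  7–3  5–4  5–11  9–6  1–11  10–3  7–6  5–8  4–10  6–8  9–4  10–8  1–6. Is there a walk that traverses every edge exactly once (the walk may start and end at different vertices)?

Yes

Degrees: 1:4, 2:2, 3:2, 4:4, 5:4, 6:4, 7:2, 8:4, 9:2, 10:4, 11:2
Odd-degree vertices: none (0 total).
With 0 odd-degree vertices and all edges in one connected piece, an Eulerian trail exists.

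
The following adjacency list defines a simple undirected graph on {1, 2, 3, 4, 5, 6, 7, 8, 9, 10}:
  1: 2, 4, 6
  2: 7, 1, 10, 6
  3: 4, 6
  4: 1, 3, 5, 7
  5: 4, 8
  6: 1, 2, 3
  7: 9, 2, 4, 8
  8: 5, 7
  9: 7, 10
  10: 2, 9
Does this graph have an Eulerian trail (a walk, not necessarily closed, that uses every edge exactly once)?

Degrees: 1:3, 2:4, 3:2, 4:4, 5:2, 6:3, 7:4, 8:2, 9:2, 10:2
Odd-degree vertices: 1, 6 (2 total).
With 2 odd-degree vertices and all edges in one connected piece, an Eulerian trail exists (from 1 to 6).

Yes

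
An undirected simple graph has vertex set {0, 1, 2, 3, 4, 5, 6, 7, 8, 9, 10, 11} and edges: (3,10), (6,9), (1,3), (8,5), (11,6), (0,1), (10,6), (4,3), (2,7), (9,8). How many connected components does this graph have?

2

Component: {2, 7}
Component: {0, 1, 3, 4, 5, 6, 8, 9, 10, 11}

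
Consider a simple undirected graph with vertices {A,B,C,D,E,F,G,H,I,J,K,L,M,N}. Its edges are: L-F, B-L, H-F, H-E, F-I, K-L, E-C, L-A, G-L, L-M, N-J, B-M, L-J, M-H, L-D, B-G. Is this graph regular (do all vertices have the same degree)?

No

Degrees: A:1, B:3, C:1, D:1, E:2, F:3, G:2, H:3, I:1, J:2, K:1, L:8, M:3, N:1
Degrees are not all equal (e.g. deg(A)=1 but deg(L)=8); not regular.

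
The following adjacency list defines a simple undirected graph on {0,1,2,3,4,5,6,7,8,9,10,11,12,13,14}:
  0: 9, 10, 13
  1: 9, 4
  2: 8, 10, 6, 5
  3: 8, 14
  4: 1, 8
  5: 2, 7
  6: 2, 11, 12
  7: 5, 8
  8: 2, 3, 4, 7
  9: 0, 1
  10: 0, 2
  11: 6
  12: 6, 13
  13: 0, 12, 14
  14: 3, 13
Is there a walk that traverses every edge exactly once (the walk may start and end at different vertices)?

No

Degrees: 0:3, 1:2, 2:4, 3:2, 4:2, 5:2, 6:3, 7:2, 8:4, 9:2, 10:2, 11:1, 12:2, 13:3, 14:2
Odd-degree vertices: 0, 6, 11, 13 (4 total).
An Eulerian trail requires 0 or 2 odd-degree vertices; here there are 4.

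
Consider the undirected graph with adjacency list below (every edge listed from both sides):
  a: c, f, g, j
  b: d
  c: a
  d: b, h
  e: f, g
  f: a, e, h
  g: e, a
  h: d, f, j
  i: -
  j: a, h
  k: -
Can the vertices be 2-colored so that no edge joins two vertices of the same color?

Yes

Partition the vertices as {c, d, f, g, i, j, k} vs {a, b, e, h}. Each listed edge has one endpoint in each part, so the graph is bipartite.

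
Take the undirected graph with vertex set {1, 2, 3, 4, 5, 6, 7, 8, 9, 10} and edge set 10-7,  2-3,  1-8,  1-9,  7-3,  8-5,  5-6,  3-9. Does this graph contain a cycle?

|V| = 10, |E| = 8, number of components = 2.
Since 8 = 10 - 2, the graph is a forest and contains no cycle.

No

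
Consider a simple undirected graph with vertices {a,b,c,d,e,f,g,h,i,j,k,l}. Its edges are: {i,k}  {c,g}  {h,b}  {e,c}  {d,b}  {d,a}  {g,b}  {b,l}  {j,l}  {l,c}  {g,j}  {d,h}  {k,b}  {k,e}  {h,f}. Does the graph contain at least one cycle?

Yes

|V| = 12, |E| = 15, number of components = 1.
Since 15 > 12 - 1, a cycle must exist; for instance b-l-j-g-b.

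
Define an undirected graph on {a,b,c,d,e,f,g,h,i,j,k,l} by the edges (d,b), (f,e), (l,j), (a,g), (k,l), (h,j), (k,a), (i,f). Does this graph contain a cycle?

No

The graph has 12 vertices, 8 edges, and 4 connected components.
A forest on 12 vertices with 4 components has exactly 8 edges, which matches — so no cycle.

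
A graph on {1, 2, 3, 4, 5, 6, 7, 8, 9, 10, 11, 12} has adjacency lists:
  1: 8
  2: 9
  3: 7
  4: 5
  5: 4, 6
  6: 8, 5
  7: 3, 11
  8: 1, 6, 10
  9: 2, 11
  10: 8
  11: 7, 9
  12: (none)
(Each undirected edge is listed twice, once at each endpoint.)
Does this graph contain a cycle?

|V| = 12, |E| = 9, number of components = 3.
A forest on 12 vertices with 3 components has exactly 9 edges, which matches — so no cycle.

No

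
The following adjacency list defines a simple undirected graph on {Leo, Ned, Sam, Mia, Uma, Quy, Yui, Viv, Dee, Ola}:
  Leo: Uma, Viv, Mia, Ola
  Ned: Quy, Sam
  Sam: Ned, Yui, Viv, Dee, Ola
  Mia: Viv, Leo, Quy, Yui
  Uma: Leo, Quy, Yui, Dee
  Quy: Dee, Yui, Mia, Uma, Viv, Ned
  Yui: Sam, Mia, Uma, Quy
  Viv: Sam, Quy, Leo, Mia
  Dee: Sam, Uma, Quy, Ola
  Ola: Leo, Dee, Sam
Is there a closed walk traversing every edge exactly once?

Degrees: Leo:4, Ned:2, Sam:5, Mia:4, Uma:4, Quy:6, Yui:4, Viv:4, Dee:4, Ola:3
Sam, Ola have odd degree; an Eulerian circuit needs every degree to be even, so none exists.

No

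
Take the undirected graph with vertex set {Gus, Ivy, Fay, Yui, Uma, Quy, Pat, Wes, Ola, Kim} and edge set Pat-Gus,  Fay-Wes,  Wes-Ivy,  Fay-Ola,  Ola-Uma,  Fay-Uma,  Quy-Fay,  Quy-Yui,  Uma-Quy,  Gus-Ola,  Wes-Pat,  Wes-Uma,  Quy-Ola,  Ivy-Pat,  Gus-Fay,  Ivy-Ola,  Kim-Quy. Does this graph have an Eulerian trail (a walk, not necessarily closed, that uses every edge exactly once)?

No

Degrees: Gus:3, Ivy:3, Fay:5, Yui:1, Uma:4, Quy:5, Pat:3, Wes:4, Ola:5, Kim:1
Odd-degree vertices: Gus, Ivy, Fay, Yui, Quy, Pat, Ola, Kim (8 total).
An Eulerian trail requires 0 or 2 odd-degree vertices; here there are 8.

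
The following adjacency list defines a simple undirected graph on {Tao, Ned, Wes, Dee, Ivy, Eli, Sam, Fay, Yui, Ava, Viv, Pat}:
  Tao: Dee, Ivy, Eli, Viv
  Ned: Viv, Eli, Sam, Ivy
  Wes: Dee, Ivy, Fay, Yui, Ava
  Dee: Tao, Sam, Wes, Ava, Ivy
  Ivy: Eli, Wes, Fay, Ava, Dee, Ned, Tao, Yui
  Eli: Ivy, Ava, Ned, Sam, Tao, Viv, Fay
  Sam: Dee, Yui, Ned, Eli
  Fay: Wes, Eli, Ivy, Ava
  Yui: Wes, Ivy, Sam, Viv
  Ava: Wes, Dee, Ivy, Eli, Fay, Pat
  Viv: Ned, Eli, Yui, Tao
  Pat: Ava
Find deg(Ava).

Neighbors of Ava: Wes, Dee, Ivy, Eli, Fay, Pat.

6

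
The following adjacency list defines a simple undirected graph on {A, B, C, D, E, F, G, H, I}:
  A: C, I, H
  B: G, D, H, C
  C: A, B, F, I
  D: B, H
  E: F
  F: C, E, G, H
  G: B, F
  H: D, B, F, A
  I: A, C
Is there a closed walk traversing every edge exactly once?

Degrees: A:3, B:4, C:4, D:2, E:1, F:4, G:2, H:4, I:2
A, E have odd degree; an Eulerian circuit needs every degree to be even, so none exists.

No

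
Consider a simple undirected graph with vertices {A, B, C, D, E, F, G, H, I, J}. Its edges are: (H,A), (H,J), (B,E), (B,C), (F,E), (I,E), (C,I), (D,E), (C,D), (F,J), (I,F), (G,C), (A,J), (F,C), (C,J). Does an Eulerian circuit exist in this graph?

Degrees: A:2, B:2, C:6, D:2, E:4, F:4, G:1, H:2, I:3, J:4
G, I have odd degree; an Eulerian circuit needs every degree to be even, so none exists.

No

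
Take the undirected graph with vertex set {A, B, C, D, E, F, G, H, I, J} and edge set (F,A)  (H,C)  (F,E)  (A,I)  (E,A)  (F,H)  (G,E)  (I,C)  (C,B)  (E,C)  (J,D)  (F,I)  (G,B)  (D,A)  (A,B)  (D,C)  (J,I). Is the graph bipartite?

The cycle F-A-I-F has length 3, which is odd, so the graph is not bipartite.

No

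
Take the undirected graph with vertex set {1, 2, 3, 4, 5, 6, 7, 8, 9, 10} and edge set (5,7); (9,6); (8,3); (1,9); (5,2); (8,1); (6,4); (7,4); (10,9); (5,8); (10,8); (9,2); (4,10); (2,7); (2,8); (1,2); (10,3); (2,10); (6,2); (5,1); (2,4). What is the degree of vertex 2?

8

Neighbors of 2: 1, 4, 5, 6, 7, 8, 9, 10.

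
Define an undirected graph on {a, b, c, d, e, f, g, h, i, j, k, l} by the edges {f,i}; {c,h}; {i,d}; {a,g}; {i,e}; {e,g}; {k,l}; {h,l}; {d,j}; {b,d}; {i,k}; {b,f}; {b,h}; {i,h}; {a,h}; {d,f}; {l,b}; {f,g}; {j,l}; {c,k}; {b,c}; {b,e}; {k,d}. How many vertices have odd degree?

6

Degrees: a:2, b:6, c:3, d:5, e:3, f:4, g:3, h:5, i:5, j:2, k:4, l:4
Odd-degree vertices: c, d, e, g, h, i.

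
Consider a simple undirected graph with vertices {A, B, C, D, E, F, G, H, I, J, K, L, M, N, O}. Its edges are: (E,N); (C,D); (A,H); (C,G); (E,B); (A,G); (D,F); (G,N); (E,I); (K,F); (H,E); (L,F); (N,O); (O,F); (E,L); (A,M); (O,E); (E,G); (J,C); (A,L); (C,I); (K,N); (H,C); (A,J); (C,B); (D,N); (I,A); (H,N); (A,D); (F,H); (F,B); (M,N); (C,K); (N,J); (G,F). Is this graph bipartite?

No

The cycle E-N-O-E has length 3, which is odd, so the graph is not bipartite.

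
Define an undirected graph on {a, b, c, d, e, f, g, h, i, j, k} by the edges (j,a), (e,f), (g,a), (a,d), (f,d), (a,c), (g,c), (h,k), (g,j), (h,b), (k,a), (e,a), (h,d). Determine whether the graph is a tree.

The graph has 11 vertices and 13 edges.
It splits into 2 components, so it cannot be a tree.

No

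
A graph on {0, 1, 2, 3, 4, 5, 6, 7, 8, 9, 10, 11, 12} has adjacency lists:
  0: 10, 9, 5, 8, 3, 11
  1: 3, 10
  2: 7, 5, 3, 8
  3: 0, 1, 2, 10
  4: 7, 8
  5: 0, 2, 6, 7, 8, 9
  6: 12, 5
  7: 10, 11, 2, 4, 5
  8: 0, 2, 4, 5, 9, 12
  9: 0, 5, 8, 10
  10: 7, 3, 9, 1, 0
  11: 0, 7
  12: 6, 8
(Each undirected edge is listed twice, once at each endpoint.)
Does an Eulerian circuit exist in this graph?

Degrees: 0:6, 1:2, 2:4, 3:4, 4:2, 5:6, 6:2, 7:5, 8:6, 9:4, 10:5, 11:2, 12:2
7, 10 have odd degree; an Eulerian circuit needs every degree to be even, so none exists.

No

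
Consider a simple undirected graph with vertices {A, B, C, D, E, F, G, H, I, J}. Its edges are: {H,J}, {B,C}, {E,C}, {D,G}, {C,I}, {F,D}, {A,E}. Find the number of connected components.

Component: {H, J}
Component: {D, F, G}
Component: {A, B, C, E, I}

3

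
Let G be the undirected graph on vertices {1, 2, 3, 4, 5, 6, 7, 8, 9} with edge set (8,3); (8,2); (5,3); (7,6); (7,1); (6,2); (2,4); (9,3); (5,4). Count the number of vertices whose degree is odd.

Degrees: 1:1, 2:3, 3:3, 4:2, 5:2, 6:2, 7:2, 8:2, 9:1
Odd-degree vertices: 1, 2, 3, 9.

4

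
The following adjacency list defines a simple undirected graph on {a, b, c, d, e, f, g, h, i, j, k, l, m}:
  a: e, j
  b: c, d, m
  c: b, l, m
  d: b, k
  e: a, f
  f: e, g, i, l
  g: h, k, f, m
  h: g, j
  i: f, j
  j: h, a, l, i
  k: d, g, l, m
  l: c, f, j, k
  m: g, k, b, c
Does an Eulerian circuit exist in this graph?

Degrees: a:2, b:3, c:3, d:2, e:2, f:4, g:4, h:2, i:2, j:4, k:4, l:4, m:4
Vertices with odd degree: b, c. An Eulerian circuit requires all degrees even.

No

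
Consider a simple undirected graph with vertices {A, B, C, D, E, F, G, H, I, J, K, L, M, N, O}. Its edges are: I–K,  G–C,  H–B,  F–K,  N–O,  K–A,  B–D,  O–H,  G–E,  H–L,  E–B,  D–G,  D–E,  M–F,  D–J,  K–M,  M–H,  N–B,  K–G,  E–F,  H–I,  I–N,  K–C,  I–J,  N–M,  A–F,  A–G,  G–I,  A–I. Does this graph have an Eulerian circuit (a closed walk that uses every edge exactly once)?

Degrees: A:4, B:4, C:2, D:4, E:4, F:4, G:6, H:5, I:6, J:2, K:6, L:1, M:4, N:4, O:2
H, L have odd degree; an Eulerian circuit needs every degree to be even, so none exists.

No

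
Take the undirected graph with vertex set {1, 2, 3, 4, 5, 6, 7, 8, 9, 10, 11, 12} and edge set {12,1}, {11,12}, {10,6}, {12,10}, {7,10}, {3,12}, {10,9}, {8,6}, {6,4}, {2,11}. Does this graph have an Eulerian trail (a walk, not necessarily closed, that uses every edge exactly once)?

Degrees: 1:1, 2:1, 3:1, 4:1, 5:0, 6:3, 7:1, 8:1, 9:1, 10:4, 11:2, 12:4
Odd-degree vertices: 1, 2, 3, 4, 6, 7, 8, 9 (8 total).
With 8 odd-degree vertices (more than two), no single trail can use every edge.

No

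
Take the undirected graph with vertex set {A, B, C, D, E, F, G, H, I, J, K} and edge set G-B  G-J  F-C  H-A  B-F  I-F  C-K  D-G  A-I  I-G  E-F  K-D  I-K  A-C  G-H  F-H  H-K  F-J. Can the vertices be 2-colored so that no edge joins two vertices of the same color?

Yes

A valid 2-coloring puts {B, C, D, E, H, I, J} on one side and {A, F, G, K} on the other; every edge crosses between the two sides.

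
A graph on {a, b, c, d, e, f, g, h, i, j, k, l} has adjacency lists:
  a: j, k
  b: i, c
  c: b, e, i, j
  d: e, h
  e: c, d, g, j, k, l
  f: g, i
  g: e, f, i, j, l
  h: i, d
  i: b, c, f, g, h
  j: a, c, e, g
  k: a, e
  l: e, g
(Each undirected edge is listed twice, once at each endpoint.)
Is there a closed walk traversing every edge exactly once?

Degrees: a:2, b:2, c:4, d:2, e:6, f:2, g:5, h:2, i:5, j:4, k:2, l:2
Vertices with odd degree: g, i. An Eulerian circuit requires all degrees even.

No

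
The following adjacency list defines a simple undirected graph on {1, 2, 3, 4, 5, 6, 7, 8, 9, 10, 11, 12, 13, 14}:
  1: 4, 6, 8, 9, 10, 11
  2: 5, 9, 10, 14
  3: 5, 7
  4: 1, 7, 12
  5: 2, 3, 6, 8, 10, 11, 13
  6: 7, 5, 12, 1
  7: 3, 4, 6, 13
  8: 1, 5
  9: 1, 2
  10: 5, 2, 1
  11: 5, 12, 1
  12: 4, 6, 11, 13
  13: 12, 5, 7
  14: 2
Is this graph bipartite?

10-5-2-10 is an odd cycle (length 3), and a bipartite graph can contain only even cycles.

No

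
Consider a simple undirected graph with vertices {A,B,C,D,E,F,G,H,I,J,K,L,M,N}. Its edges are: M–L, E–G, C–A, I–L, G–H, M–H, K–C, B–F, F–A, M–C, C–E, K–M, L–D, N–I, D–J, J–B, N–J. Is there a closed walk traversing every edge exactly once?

No

Degrees: A:2, B:2, C:4, D:2, E:2, F:2, G:2, H:2, I:2, J:3, K:2, L:3, M:4, N:2
J, L have odd degree; an Eulerian circuit needs every degree to be even, so none exists.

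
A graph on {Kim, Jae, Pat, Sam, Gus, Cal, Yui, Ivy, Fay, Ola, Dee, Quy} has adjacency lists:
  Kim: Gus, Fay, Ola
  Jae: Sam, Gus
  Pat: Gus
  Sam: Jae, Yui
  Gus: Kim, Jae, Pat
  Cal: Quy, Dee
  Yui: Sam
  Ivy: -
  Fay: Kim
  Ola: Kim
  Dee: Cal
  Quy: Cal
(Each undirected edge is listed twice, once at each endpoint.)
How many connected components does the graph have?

Component: {Ivy}
Component: {Cal, Dee, Quy}
Component: {Kim, Jae, Pat, Sam, Gus, Yui, Fay, Ola}

3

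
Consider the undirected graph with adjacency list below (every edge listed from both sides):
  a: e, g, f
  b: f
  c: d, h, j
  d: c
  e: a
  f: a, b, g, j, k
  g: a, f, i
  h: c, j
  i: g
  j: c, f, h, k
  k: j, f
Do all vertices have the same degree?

No

Degrees: a:3, b:1, c:3, d:1, e:1, f:5, g:3, h:2, i:1, j:4, k:2
Vertex b has degree 1 while f has degree 5, so the graph is not regular.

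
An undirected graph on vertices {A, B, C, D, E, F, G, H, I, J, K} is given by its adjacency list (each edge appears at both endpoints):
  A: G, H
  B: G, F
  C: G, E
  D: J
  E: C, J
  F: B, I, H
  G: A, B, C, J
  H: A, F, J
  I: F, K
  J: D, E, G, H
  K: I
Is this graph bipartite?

The cycle B-G-A-H-F-B has length 5, which is odd, so the graph is not bipartite.

No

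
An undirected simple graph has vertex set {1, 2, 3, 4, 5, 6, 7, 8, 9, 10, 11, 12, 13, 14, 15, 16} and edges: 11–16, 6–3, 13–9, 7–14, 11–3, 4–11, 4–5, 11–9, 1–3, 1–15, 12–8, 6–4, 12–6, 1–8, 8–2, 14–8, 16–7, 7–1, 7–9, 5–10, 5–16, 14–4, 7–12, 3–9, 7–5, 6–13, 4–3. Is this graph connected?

Starting from 1 and exploring outward reaches every vertex (1, 7, 15, 8, 3, 14, 9, 12, 16, 5, 2, 4, 6, 11, 13, 10); the graph is connected.

Yes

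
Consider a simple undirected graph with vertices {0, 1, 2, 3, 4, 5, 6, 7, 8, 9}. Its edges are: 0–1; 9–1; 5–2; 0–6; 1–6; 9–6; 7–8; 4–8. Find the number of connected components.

4

Component: {3}
Component: {2, 5}
Component: {4, 7, 8}
Component: {0, 1, 6, 9}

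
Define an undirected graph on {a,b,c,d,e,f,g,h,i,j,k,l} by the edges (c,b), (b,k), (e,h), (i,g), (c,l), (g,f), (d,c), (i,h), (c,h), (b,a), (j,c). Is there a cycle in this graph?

|V| = 12, |E| = 11, number of components = 1.
A forest on 12 vertices with 1 component has exactly 11 edges, which matches — so no cycle.

No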